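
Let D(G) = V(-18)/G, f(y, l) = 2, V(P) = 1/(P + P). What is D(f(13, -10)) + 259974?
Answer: 18718127/72 ≈ 2.5997e+5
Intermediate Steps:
V(P) = 1/(2*P)
D(G) = -1/(36*G) (D(G) = ((½)/(-18))/G = ((½)*(-1/18))/G = -1/(36*G))
D(f(13, -10)) + 259974 = -1/36/2 + 259974 = -1/36*½ + 259974 = -1/72 + 259974 = 18718127/72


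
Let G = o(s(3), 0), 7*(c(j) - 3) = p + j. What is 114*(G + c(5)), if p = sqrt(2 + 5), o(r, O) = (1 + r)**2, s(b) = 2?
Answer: 10146/7 + 114*sqrt(7)/7 ≈ 1492.5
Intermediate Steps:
p = sqrt(7) ≈ 2.6458
c(j) = 3 + j/7 + sqrt(7)/7 (c(j) = 3 + (sqrt(7) + j)/7 = 3 + (j + sqrt(7))/7 = 3 + (j/7 + sqrt(7)/7) = 3 + j/7 + sqrt(7)/7)
G = 9 (G = (1 + 2)**2 = 3**2 = 9)
114*(G + c(5)) = 114*(9 + (3 + (1/7)*5 + sqrt(7)/7)) = 114*(9 + (3 + 5/7 + sqrt(7)/7)) = 114*(9 + (26/7 + sqrt(7)/7)) = 114*(89/7 + sqrt(7)/7) = 10146/7 + 114*sqrt(7)/7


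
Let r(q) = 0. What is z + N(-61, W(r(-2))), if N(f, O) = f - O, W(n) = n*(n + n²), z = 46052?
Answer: 45991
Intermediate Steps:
z + N(-61, W(r(-2))) = 46052 + (-61 - 0²*(1 + 0)) = 46052 + (-61 - 0) = 46052 + (-61 - 1*0) = 46052 + (-61 + 0) = 46052 - 61 = 45991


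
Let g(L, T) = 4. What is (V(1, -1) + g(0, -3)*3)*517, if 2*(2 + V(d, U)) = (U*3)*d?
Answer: 8789/2 ≈ 4394.5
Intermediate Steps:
V(d, U) = -2 + 3*U*d/2 (V(d, U) = -2 + ((U*3)*d)/2 = -2 + ((3*U)*d)/2 = -2 + (3*U*d)/2 = -2 + 3*U*d/2)
(V(1, -1) + g(0, -3)*3)*517 = ((-2 + (3/2)*(-1)*1) + 4*3)*517 = ((-2 - 3/2) + 12)*517 = (-7/2 + 12)*517 = (17/2)*517 = 8789/2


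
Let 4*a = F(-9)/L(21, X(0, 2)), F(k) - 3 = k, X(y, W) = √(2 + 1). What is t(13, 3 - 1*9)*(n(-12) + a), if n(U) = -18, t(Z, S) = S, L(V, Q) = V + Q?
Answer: 15831/146 - 3*√3/146 ≈ 108.40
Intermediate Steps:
X(y, W) = √3
F(k) = 3 + k
L(V, Q) = Q + V
a = -3/(2*(21 + √3)) (a = ((3 - 9)/(√3 + 21))/4 = (-6/(21 + √3))/4 = -3/(2*(21 + √3)) ≈ -0.065986)
t(13, 3 - 1*9)*(n(-12) + a) = (3 - 1*9)*(-18 + (-21/292 + √3/292)) = (3 - 9)*(-5277/292 + √3/292) = -6*(-5277/292 + √3/292) = 15831/146 - 3*√3/146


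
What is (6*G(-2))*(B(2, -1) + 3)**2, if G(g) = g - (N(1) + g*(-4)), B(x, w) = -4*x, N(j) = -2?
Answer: -1200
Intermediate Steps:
G(g) = 2 + 5*g (G(g) = g - (-2 + g*(-4)) = g - (-2 - 4*g) = g + (2 + 4*g) = 2 + 5*g)
(6*G(-2))*(B(2, -1) + 3)**2 = (6*(2 + 5*(-2)))*(-4*2 + 3)**2 = (6*(2 - 10))*(-8 + 3)**2 = (6*(-8))*(-5)**2 = -48*25 = -1200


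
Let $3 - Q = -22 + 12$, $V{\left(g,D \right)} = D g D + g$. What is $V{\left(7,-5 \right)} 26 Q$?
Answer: $61516$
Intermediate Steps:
$V{\left(g,D \right)} = g + g D^{2}$ ($V{\left(g,D \right)} = g D^{2} + g = g + g D^{2}$)
$Q = 13$ ($Q = 3 - \left(-22 + 12\right) = 3 - -10 = 3 + 10 = 13$)
$V{\left(7,-5 \right)} 26 Q = 7 \left(1 + \left(-5\right)^{2}\right) 26 \cdot 13 = 7 \left(1 + 25\right) 26 \cdot 13 = 7 \cdot 26 \cdot 26 \cdot 13 = 182 \cdot 26 \cdot 13 = 4732 \cdot 13 = 61516$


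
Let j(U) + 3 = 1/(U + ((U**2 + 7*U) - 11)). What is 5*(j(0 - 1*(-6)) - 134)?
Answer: -50000/73 ≈ -684.93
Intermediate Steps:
j(U) = -3 + 1/(-11 + U**2 + 8*U) (j(U) = -3 + 1/(U + ((U**2 + 7*U) - 11)) = -3 + 1/(U + (-11 + U**2 + 7*U)) = -3 + 1/(-11 + U**2 + 8*U))
5*(j(0 - 1*(-6)) - 134) = 5*((34 - 24*(0 - 1*(-6)) - 3*(0 - 1*(-6))**2)/(-11 + (0 - 1*(-6))**2 + 8*(0 - 1*(-6))) - 134) = 5*((34 - 24*(0 + 6) - 3*(0 + 6)**2)/(-11 + (0 + 6)**2 + 8*(0 + 6)) - 134) = 5*((34 - 24*6 - 3*6**2)/(-11 + 6**2 + 8*6) - 134) = 5*((34 - 144 - 3*36)/(-11 + 36 + 48) - 134) = 5*((34 - 144 - 108)/73 - 134) = 5*((1/73)*(-218) - 134) = 5*(-218/73 - 134) = 5*(-10000/73) = -50000/73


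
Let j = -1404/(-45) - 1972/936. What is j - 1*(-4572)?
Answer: 5383279/1170 ≈ 4601.1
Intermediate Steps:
j = 34039/1170 (j = -1404*(-1/45) - 1972*1/936 = 156/5 - 493/234 = 34039/1170 ≈ 29.093)
j - 1*(-4572) = 34039/1170 - 1*(-4572) = 34039/1170 + 4572 = 5383279/1170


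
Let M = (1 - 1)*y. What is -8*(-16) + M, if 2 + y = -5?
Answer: 128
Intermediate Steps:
y = -7 (y = -2 - 5 = -7)
M = 0 (M = (1 - 1)*(-7) = 0*(-7) = 0)
-8*(-16) + M = -8*(-16) + 0 = 128 + 0 = 128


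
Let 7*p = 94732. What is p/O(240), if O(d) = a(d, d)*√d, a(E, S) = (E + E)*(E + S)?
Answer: 23683*√15/24192000 ≈ 0.0037915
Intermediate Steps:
p = 94732/7 (p = (⅐)*94732 = 94732/7 ≈ 13533.)
a(E, S) = 2*E*(E + S) (a(E, S) = (2*E)*(E + S) = 2*E*(E + S))
O(d) = 4*d^(5/2) (O(d) = (2*d*(d + d))*√d = (2*d*(2*d))*√d = (4*d²)*√d = 4*d^(5/2))
p/O(240) = 94732/(7*((4*240^(5/2)))) = 94732/(7*((4*(230400*√15)))) = 94732/(7*((921600*√15))) = 94732*(√15/13824000)/7 = 23683*√15/24192000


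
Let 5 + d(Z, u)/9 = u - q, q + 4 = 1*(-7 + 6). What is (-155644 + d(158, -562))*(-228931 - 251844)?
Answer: 77261504050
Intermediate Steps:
q = -5 (q = -4 + 1*(-7 + 6) = -4 + 1*(-1) = -4 - 1 = -5)
d(Z, u) = 9*u (d(Z, u) = -45 + 9*(u - 1*(-5)) = -45 + 9*(u + 5) = -45 + 9*(5 + u) = -45 + (45 + 9*u) = 9*u)
(-155644 + d(158, -562))*(-228931 - 251844) = (-155644 + 9*(-562))*(-228931 - 251844) = (-155644 - 5058)*(-480775) = -160702*(-480775) = 77261504050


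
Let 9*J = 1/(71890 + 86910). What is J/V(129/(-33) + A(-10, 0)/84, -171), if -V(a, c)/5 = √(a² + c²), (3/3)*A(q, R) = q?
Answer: -77*√249791173/1487506435215000 ≈ -8.1813e-10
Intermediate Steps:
J = 1/1429200 (J = 1/(9*(71890 + 86910)) = (⅑)/158800 = (⅑)*(1/158800) = 1/1429200 ≈ 6.9969e-7)
A(q, R) = q
V(a, c) = -5*√(a² + c²)
J/V(129/(-33) + A(-10, 0)/84, -171) = 1/(1429200*((-5*√((129/(-33) - 10/84)² + (-171)²)))) = 1/(1429200*((-5*√((129*(-1/33) - 10*1/84)² + 29241)))) = 1/(1429200*((-5*√((-43/11 - 5/42)² + 29241)))) = 1/(1429200*((-5*√((-1861/462)² + 29241)))) = 1/(1429200*((-5*√(3463321/213444 + 29241)))) = 1/(1429200*((-25*√249791173/462))) = (-462*√249791173/6244779325)/1429200 = -77*√249791173/1487506435215000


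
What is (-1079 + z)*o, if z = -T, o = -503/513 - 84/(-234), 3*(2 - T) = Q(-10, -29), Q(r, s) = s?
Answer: 13562440/20007 ≈ 677.88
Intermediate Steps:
T = 35/3 (T = 2 - 1/3*(-29) = 2 + 29/3 = 35/3 ≈ 11.667)
o = -4145/6669 (o = -503*1/513 - 84*(-1/234) = -503/513 + 14/39 = -4145/6669 ≈ -0.62153)
z = -35/3 (z = -1*35/3 = -35/3 ≈ -11.667)
(-1079 + z)*o = (-1079 - 35/3)*(-4145/6669) = -3272/3*(-4145/6669) = 13562440/20007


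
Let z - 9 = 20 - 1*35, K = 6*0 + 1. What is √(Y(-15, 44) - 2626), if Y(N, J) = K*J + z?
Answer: 2*I*√647 ≈ 50.872*I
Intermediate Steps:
K = 1 (K = 0 + 1 = 1)
z = -6 (z = 9 + (20 - 1*35) = 9 + (20 - 35) = 9 - 15 = -6)
Y(N, J) = -6 + J (Y(N, J) = 1*J - 6 = J - 6 = -6 + J)
√(Y(-15, 44) - 2626) = √((-6 + 44) - 2626) = √(38 - 2626) = √(-2588) = 2*I*√647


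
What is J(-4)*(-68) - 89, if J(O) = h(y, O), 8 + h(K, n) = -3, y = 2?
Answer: 659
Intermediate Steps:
h(K, n) = -11 (h(K, n) = -8 - 3 = -11)
J(O) = -11
J(-4)*(-68) - 89 = -11*(-68) - 89 = 748 - 89 = 659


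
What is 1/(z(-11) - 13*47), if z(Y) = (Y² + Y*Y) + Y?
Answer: -1/380 ≈ -0.0026316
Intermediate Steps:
z(Y) = Y + 2*Y² (z(Y) = (Y² + Y²) + Y = 2*Y² + Y = Y + 2*Y²)
1/(z(-11) - 13*47) = 1/(-11*(1 + 2*(-11)) - 13*47) = 1/(-11*(1 - 22) - 611) = 1/(-11*(-21) - 611) = 1/(231 - 611) = 1/(-380) = -1/380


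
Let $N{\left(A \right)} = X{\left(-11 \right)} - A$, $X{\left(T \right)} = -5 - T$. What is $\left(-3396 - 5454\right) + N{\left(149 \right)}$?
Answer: $-8993$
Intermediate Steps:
$N{\left(A \right)} = 6 - A$ ($N{\left(A \right)} = \left(-5 - -11\right) - A = \left(-5 + 11\right) - A = 6 - A$)
$\left(-3396 - 5454\right) + N{\left(149 \right)} = \left(-3396 - 5454\right) + \left(6 - 149\right) = -8850 - 143 = -8993$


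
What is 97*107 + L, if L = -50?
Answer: 10329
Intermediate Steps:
97*107 + L = 97*107 - 50 = 10379 - 50 = 10329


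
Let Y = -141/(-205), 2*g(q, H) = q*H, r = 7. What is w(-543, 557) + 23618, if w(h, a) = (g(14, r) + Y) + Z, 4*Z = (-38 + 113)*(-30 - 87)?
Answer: 17608629/820 ≈ 21474.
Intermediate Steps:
g(q, H) = H*q/2 (g(q, H) = (q*H)/2 = (H*q)/2 = H*q/2)
Z = -8775/4 (Z = ((-38 + 113)*(-30 - 87))/4 = (75*(-117))/4 = (¼)*(-8775) = -8775/4 ≈ -2193.8)
Y = 141/205 (Y = -141*(-1/205) = 141/205 ≈ 0.68781)
w(h, a) = -1758131/820 (w(h, a) = ((½)*7*14 + 141/205) - 8775/4 = (49 + 141/205) - 8775/4 = 10186/205 - 8775/4 = -1758131/820)
w(-543, 557) + 23618 = -1758131/820 + 23618 = 17608629/820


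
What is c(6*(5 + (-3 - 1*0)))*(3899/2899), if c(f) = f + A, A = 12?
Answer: 93576/2899 ≈ 32.279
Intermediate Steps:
c(f) = 12 + f (c(f) = f + 12 = 12 + f)
c(6*(5 + (-3 - 1*0)))*(3899/2899) = (12 + 6*(5 + (-3 - 1*0)))*(3899/2899) = (12 + 6*(5 + (-3 + 0)))*(3899*(1/2899)) = (12 + 6*(5 - 3))*(3899/2899) = (12 + 6*2)*(3899/2899) = (12 + 12)*(3899/2899) = 24*(3899/2899) = 93576/2899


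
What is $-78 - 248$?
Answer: $-326$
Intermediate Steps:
$-78 - 248 = -326$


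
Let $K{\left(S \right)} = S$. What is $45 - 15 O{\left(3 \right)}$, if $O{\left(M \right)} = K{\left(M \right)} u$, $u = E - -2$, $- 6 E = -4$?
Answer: $-75$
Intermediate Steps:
$E = \frac{2}{3}$ ($E = \left(- \frac{1}{6}\right) \left(-4\right) = \frac{2}{3} \approx 0.66667$)
$u = \frac{8}{3}$ ($u = \frac{2}{3} - -2 = \frac{2}{3} + 2 = \frac{8}{3} \approx 2.6667$)
$O{\left(M \right)} = \frac{8 M}{3}$ ($O{\left(M \right)} = M \frac{8}{3} = \frac{8 M}{3}$)
$45 - 15 O{\left(3 \right)} = 45 - 15 \cdot \frac{8}{3} \cdot 3 = 45 - 120 = -75$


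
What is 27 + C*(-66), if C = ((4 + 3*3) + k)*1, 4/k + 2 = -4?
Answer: -787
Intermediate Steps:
k = -2/3 (k = 4/(-2 - 4) = 4/(-6) = 4*(-1/6) = -2/3 ≈ -0.66667)
C = 37/3 (C = ((4 + 3*3) - 2/3)*1 = ((4 + 9) - 2/3)*1 = (13 - 2/3)*1 = (37/3)*1 = 37/3 ≈ 12.333)
27 + C*(-66) = 27 + (37/3)*(-66) = 27 - 814 = -787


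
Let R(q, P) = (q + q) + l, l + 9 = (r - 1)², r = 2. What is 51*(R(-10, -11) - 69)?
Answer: -4947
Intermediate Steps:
l = -8 (l = -9 + (2 - 1)² = -9 + 1² = -9 + 1 = -8)
R(q, P) = -8 + 2*q (R(q, P) = (q + q) - 8 = 2*q - 8 = -8 + 2*q)
51*(R(-10, -11) - 69) = 51*((-8 + 2*(-10)) - 69) = 51*((-8 - 20) - 69) = 51*(-28 - 69) = 51*(-97) = -4947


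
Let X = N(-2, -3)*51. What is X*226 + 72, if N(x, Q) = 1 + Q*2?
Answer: -57558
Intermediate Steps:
N(x, Q) = 1 + 2*Q
X = -255 (X = (1 + 2*(-3))*51 = (1 - 6)*51 = -5*51 = -255)
X*226 + 72 = -255*226 + 72 = -57630 + 72 = -57558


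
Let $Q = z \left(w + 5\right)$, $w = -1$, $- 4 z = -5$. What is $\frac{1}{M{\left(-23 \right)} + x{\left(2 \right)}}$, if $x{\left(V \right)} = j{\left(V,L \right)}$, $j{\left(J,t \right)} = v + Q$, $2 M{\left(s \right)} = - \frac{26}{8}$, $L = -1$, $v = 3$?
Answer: $\frac{8}{51} \approx 0.15686$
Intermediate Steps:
$z = \frac{5}{4}$ ($z = \left(- \frac{1}{4}\right) \left(-5\right) = \frac{5}{4} \approx 1.25$)
$M{\left(s \right)} = - \frac{13}{8}$ ($M{\left(s \right)} = \frac{\left(-26\right) \frac{1}{8}}{2} = \frac{1}{2} \left(- \frac{13}{4}\right) = - \frac{13}{8}$)
$Q = 5$ ($Q = \frac{5 \left(-1 + 5\right)}{4} = \frac{5}{4} \cdot 4 = 5$)
$j{\left(J,t \right)} = 8$ ($j{\left(J,t \right)} = 3 + 5 = 8$)
$x{\left(V \right)} = 8$
$\frac{1}{M{\left(-23 \right)} + x{\left(2 \right)}} = \frac{1}{- \frac{13}{8} + 8} = \frac{1}{\frac{51}{8}} = \frac{8}{51}$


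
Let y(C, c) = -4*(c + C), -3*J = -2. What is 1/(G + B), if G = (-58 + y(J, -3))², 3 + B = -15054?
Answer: -9/114197 ≈ -7.8811e-5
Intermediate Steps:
J = ⅔ (J = -⅓*(-2) = ⅔ ≈ 0.66667)
y(C, c) = -4*C - 4*c (y(C, c) = -4*(C + c) = -4*C - 4*c)
B = -15057 (B = -3 - 15054 = -15057)
G = 21316/9 (G = (-58 + (-4*⅔ - 4*(-3)))² = (-58 + (-8/3 + 12))² = (-58 + 28/3)² = (-146/3)² = 21316/9 ≈ 2368.4)
1/(G + B) = 1/(21316/9 - 15057) = 1/(-114197/9) = -9/114197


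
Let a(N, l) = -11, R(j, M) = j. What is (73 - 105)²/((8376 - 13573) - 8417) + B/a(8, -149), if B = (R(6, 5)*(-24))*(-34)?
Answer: -33332704/74877 ≈ -445.17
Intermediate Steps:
B = 4896 (B = (6*(-24))*(-34) = -144*(-34) = 4896)
(73 - 105)²/((8376 - 13573) - 8417) + B/a(8, -149) = (73 - 105)²/((8376 - 13573) - 8417) + 4896/(-11) = (-32)²/(-5197 - 8417) + 4896*(-1/11) = 1024/(-13614) - 4896/11 = 1024*(-1/13614) - 4896/11 = -512/6807 - 4896/11 = -33332704/74877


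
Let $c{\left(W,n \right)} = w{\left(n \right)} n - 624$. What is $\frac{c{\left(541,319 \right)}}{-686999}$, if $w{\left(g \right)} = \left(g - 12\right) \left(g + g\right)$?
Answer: $- \frac{62480630}{686999} \approx -90.947$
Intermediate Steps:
$w{\left(g \right)} = 2 g \left(-12 + g\right)$ ($w{\left(g \right)} = \left(-12 + g\right) 2 g = 2 g \left(-12 + g\right)$)
$c{\left(W,n \right)} = -624 + 2 n^{2} \left(-12 + n\right)$ ($c{\left(W,n \right)} = 2 n \left(-12 + n\right) n - 624 = 2 n^{2} \left(-12 + n\right) - 624 = -624 + 2 n^{2} \left(-12 + n\right)$)
$\frac{c{\left(541,319 \right)}}{-686999} = \frac{-624 + 2 \cdot 319^{2} \left(-12 + 319\right)}{-686999} = \left(-624 + 2 \cdot 101761 \cdot 307\right) \left(- \frac{1}{686999}\right) = \left(-624 + 62481254\right) \left(- \frac{1}{686999}\right) = 62480630 \left(- \frac{1}{686999}\right) = - \frac{62480630}{686999}$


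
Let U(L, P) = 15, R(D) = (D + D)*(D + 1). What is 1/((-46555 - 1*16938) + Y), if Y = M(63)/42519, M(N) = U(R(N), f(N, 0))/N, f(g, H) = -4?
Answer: -892899/56692836202 ≈ -1.5750e-5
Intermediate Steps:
R(D) = 2*D*(1 + D) (R(D) = (2*D)*(1 + D) = 2*D*(1 + D))
M(N) = 15/N
Y = 5/892899 (Y = (15/63)/42519 = (15*(1/63))*(1/42519) = (5/21)*(1/42519) = 5/892899 ≈ 5.5997e-6)
1/((-46555 - 1*16938) + Y) = 1/((-46555 - 1*16938) + 5/892899) = 1/((-46555 - 16938) + 5/892899) = 1/(-63493 + 5/892899) = 1/(-56692836202/892899) = -892899/56692836202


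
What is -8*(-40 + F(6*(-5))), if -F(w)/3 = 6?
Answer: 464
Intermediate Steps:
F(w) = -18 (F(w) = -3*6 = -18)
-8*(-40 + F(6*(-5))) = -8*(-40 - 18) = -8*(-58) = 464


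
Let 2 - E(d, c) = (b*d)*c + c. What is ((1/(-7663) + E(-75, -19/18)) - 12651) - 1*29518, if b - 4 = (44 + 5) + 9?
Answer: -6493143449/137934 ≈ -47074.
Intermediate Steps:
b = 62 (b = 4 + ((44 + 5) + 9) = 4 + (49 + 9) = 4 + 58 = 62)
E(d, c) = 2 - c - 62*c*d (E(d, c) = 2 - ((62*d)*c + c) = 2 - (62*c*d + c) = 2 - (c + 62*c*d) = 2 + (-c - 62*c*d) = 2 - c - 62*c*d)
((1/(-7663) + E(-75, -19/18)) - 12651) - 1*29518 = ((1/(-7663) + (2 - (-19)/18 - 62*(-19/18)*(-75))) - 12651) - 1*29518 = ((-1/7663 + (2 - (-19)/18 - 62*(-19*1/18)*(-75))) - 12651) - 29518 = ((-1/7663 + (2 - 1*(-19/18) - 62*(-19/18)*(-75))) - 12651) - 29518 = ((-1/7663 + (2 + 19/18 - 14725/3)) - 12651) - 29518 = ((-1/7663 - 88295/18) - 12651) - 29518 = (-676604603/137934 - 12651) - 29518 = -2421607637/137934 - 29518 = -6493143449/137934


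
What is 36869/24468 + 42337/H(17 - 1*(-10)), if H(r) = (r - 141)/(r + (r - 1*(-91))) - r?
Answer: -50019067873/32860524 ≈ -1522.2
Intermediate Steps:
H(r) = -r + (-141 + r)/(91 + 2*r) (H(r) = (-141 + r)/(r + (r + 91)) - r = (-141 + r)/(r + (91 + r)) - r = (-141 + r)/(91 + 2*r) - r = -r + (-141 + r)/(91 + 2*r))
36869/24468 + 42337/H(17 - 1*(-10)) = 36869/24468 + 42337/(((-141 - 90*(17 - 1*(-10)) - 2*(17 - 1*(-10))²)/(91 + 2*(17 - 1*(-10))))) = 36869*(1/24468) + 42337/(((-141 - 90*(17 + 10) - 2*(17 + 10)²)/(91 + 2*(17 + 10)))) = 36869/24468 + 42337/(((-141 - 90*27 - 2*27²)/(91 + 2*27))) = 36869/24468 + 42337/(((-141 - 2430 - 2*729)/(91 + 54))) = 36869/24468 + 42337/(((-141 - 2430 - 1458)/145)) = 36869/24468 + 42337/(((1/145)*(-4029))) = 36869/24468 + 42337/(-4029/145) = 36869/24468 + 42337*(-145/4029) = 36869/24468 - 6138865/4029 = -50019067873/32860524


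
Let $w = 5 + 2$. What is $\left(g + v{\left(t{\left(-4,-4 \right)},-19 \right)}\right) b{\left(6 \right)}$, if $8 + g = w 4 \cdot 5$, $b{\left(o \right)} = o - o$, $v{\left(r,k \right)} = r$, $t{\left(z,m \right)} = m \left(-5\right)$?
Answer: $0$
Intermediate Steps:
$t{\left(z,m \right)} = - 5 m$
$b{\left(o \right)} = 0$
$w = 7$
$g = 132$ ($g = -8 + 7 \cdot 4 \cdot 5 = -8 + 28 \cdot 5 = -8 + 140 = 132$)
$\left(g + v{\left(t{\left(-4,-4 \right)},-19 \right)}\right) b{\left(6 \right)} = \left(132 - -20\right) 0 = \left(132 + 20\right) 0 = 152 \cdot 0 = 0$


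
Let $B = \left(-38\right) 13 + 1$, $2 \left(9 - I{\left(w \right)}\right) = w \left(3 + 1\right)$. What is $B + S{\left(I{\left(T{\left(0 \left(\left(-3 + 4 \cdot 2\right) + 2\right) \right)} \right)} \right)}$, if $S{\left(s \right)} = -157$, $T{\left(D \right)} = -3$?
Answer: $-650$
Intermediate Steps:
$I{\left(w \right)} = 9 - 2 w$ ($I{\left(w \right)} = 9 - \frac{w \left(3 + 1\right)}{2} = 9 - \frac{w 4}{2} = 9 - \frac{4 w}{2} = 9 - 2 w$)
$B = -493$ ($B = -494 + 1 = -493$)
$B + S{\left(I{\left(T{\left(0 \left(\left(-3 + 4 \cdot 2\right) + 2\right) \right)} \right)} \right)} = -493 - 157 = -650$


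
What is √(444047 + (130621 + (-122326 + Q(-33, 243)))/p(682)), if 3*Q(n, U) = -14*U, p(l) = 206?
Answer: √18845053658/206 ≈ 666.39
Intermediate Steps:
Q(n, U) = -14*U/3 (Q(n, U) = (-14*U)/3 = -14*U/3)
√(444047 + (130621 + (-122326 + Q(-33, 243)))/p(682)) = √(444047 + (130621 + (-122326 - 14/3*243))/206) = √(444047 + (130621 + (-122326 - 1134))*(1/206)) = √(444047 + (130621 - 123460)*(1/206)) = √(444047 + 7161*(1/206)) = √(444047 + 7161/206) = √(91480843/206) = √18845053658/206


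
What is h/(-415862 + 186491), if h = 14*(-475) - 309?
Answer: 6959/229371 ≈ 0.030339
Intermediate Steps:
h = -6959 (h = -6650 - 309 = -6959)
h/(-415862 + 186491) = -6959/(-415862 + 186491) = -6959/(-229371) = -6959*(-1/229371) = 6959/229371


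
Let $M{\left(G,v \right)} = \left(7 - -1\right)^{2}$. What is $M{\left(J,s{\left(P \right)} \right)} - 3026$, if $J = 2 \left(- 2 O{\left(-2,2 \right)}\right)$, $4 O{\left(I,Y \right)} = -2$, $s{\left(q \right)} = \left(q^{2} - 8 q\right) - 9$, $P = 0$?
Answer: $-2962$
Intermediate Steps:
$s{\left(q \right)} = -9 + q^{2} - 8 q$
$O{\left(I,Y \right)} = - \frac{1}{2}$ ($O{\left(I,Y \right)} = \frac{1}{4} \left(-2\right) = - \frac{1}{2}$)
$J = 2$ ($J = 2 \left(\left(-2\right) \left(- \frac{1}{2}\right)\right) = 2 \cdot 1 = 2$)
$M{\left(G,v \right)} = 64$ ($M{\left(G,v \right)} = \left(7 + \left(-2 + 3\right)\right)^{2} = \left(7 + 1\right)^{2} = 8^{2} = 64$)
$M{\left(J,s{\left(P \right)} \right)} - 3026 = 64 - 3026 = -2962$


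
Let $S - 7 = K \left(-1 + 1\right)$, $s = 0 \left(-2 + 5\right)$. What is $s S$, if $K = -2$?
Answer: $0$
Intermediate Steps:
$s = 0$ ($s = 0 \cdot 3 = 0$)
$S = 7$ ($S = 7 - 2 \left(-1 + 1\right) = 7 - 0 = 7 + 0 = 7$)
$s S = 0 \cdot 7 = 0$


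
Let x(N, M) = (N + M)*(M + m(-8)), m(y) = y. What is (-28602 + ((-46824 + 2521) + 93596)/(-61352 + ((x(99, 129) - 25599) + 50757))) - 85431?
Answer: -981417291/8606 ≈ -1.1404e+5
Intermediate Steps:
x(N, M) = (-8 + M)*(M + N) (x(N, M) = (N + M)*(M - 8) = (M + N)*(-8 + M) = (-8 + M)*(M + N))
(-28602 + ((-46824 + 2521) + 93596)/(-61352 + ((x(99, 129) - 25599) + 50757))) - 85431 = (-28602 + ((-46824 + 2521) + 93596)/(-61352 + (((129**2 - 8*129 - 8*99 + 129*99) - 25599) + 50757))) - 85431 = (-28602 + (-44303 + 93596)/(-61352 + (((16641 - 1032 - 792 + 12771) - 25599) + 50757))) - 85431 = (-28602 + 49293/(-61352 + ((27588 - 25599) + 50757))) - 85431 = (-28602 + 49293/(-61352 + (1989 + 50757))) - 85431 = (-28602 + 49293/(-61352 + 52746)) - 85431 = (-28602 + 49293/(-8606)) - 85431 = (-28602 + 49293*(-1/8606)) - 85431 = (-28602 - 49293/8606) - 85431 = -246198105/8606 - 85431 = -981417291/8606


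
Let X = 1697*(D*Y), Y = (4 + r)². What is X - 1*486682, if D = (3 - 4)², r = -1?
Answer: -471409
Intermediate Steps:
D = 1 (D = (-1)² = 1)
Y = 9 (Y = (4 - 1)² = 3² = 9)
X = 15273 (X = 1697*(1*9) = 1697*9 = 15273)
X - 1*486682 = 15273 - 1*486682 = 15273 - 486682 = -471409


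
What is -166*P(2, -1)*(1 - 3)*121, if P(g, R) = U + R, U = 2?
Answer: 40172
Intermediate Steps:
P(g, R) = 2 + R
-166*P(2, -1)*(1 - 3)*121 = -166*(2 - 1)*(1 - 3)*121 = -166*(-2)*121 = 332*121 = 40172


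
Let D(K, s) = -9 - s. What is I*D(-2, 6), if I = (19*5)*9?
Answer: -12825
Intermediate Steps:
I = 855 (I = 95*9 = 855)
I*D(-2, 6) = 855*(-9 - 1*6) = 855*(-9 - 6) = 855*(-15) = -12825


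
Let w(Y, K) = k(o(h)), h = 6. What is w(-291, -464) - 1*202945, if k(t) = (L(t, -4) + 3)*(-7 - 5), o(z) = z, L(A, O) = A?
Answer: -203053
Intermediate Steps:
k(t) = -36 - 12*t (k(t) = (t + 3)*(-7 - 5) = (3 + t)*(-12) = -36 - 12*t)
w(Y, K) = -108 (w(Y, K) = -36 - 12*6 = -36 - 72 = -108)
w(-291, -464) - 1*202945 = -108 - 1*202945 = -108 - 202945 = -203053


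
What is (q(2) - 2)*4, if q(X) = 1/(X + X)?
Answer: -7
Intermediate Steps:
q(X) = 1/(2*X)
(q(2) - 2)*4 = ((½)/2 - 2)*4 = ((½)*(½) - 2)*4 = (¼ - 2)*4 = -7/4*4 = -7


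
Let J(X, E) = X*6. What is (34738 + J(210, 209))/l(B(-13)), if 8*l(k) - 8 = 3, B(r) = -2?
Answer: 287984/11 ≈ 26180.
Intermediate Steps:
J(X, E) = 6*X
l(k) = 11/8 (l(k) = 1 + (⅛)*3 = 1 + 3/8 = 11/8)
(34738 + J(210, 209))/l(B(-13)) = (34738 + 6*210)/(11/8) = (34738 + 1260)*(8/11) = 35998*(8/11) = 287984/11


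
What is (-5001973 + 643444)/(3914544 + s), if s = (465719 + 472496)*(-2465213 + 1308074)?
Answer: 1452843/361880417447 ≈ 4.0147e-6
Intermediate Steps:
s = -1085645166885 (s = 938215*(-1157139) = -1085645166885)
(-5001973 + 643444)/(3914544 + s) = (-5001973 + 643444)/(3914544 - 1085645166885) = -4358529/(-1085641252341) = -4358529*(-1/1085641252341) = 1452843/361880417447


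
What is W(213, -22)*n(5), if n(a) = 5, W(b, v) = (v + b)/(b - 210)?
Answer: 955/3 ≈ 318.33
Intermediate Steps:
W(b, v) = (b + v)/(-210 + b)
W(213, -22)*n(5) = ((213 - 22)/(-210 + 213))*5 = (191/3)*5 = 955/3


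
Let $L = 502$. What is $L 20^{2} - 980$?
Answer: $199820$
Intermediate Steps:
$L 20^{2} - 980 = 502 \cdot 20^{2} - 980 = 502 \cdot 400 - 980 = 200800 - 980 = 199820$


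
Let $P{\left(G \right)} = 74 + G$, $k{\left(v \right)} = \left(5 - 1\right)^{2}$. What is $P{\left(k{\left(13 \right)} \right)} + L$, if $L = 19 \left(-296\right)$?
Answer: $-5534$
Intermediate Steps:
$k{\left(v \right)} = 16$ ($k{\left(v \right)} = 4^{2} = 16$)
$L = -5624$
$P{\left(k{\left(13 \right)} \right)} + L = \left(74 + 16\right) - 5624 = 90 - 5624 = -5534$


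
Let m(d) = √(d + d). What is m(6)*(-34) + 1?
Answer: 1 - 68*√3 ≈ -116.78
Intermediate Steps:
m(d) = √2*√d (m(d) = √(2*d) = √2*√d)
m(6)*(-34) + 1 = (√2*√6)*(-34) + 1 = (2*√3)*(-34) + 1 = -68*√3 + 1 = 1 - 68*√3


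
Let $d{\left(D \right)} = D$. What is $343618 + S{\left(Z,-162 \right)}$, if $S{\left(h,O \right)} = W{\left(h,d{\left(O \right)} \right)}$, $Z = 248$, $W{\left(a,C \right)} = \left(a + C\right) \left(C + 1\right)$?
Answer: $329772$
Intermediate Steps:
$W{\left(a,C \right)} = \left(1 + C\right) \left(C + a\right)$ ($W{\left(a,C \right)} = \left(C + a\right) \left(1 + C\right) = \left(1 + C\right) \left(C + a\right)$)
$S{\left(h,O \right)} = O + h + O^{2} + O h$
$343618 + S{\left(Z,-162 \right)} = 343618 + \left(-162 + 248 + \left(-162\right)^{2} - 40176\right) = 343618 + \left(-162 + 248 + 26244 - 40176\right) = 343618 - 13846 = 329772$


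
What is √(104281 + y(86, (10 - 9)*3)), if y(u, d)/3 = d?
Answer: √104290 ≈ 322.94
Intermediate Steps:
y(u, d) = 3*d
√(104281 + y(86, (10 - 9)*3)) = √(104281 + 3*((10 - 9)*3)) = √(104281 + 3*(1*3)) = √(104281 + 3*3) = √(104281 + 9) = √104290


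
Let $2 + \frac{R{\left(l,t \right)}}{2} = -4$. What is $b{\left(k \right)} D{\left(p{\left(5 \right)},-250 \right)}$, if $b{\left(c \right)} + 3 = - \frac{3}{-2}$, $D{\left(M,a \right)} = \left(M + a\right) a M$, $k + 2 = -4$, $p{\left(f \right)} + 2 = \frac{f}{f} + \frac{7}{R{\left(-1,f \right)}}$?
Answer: $\frac{7170125}{48} \approx 1.4938 \cdot 10^{5}$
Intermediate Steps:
$R{\left(l,t \right)} = -12$ ($R{\left(l,t \right)} = -4 + 2 \left(-4\right) = -4 - 8 = -12$)
$p{\left(f \right)} = - \frac{19}{12}$ ($p{\left(f \right)} = -2 + \left(\frac{f}{f} + \frac{7}{-12}\right) = -2 + \left(1 + 7 \left(- \frac{1}{12}\right)\right) = -2 + \left(1 - \frac{7}{12}\right) = -2 + \frac{5}{12} = - \frac{19}{12}$)
$k = -6$ ($k = -2 - 4 = -6$)
$D{\left(M,a \right)} = M a \left(M + a\right)$ ($D{\left(M,a \right)} = a \left(M + a\right) M = M a \left(M + a\right)$)
$b{\left(c \right)} = - \frac{3}{2}$ ($b{\left(c \right)} = -3 - \frac{3}{-2} = -3 - - \frac{3}{2} = -3 + \frac{3}{2} = - \frac{3}{2}$)
$b{\left(k \right)} D{\left(p{\left(5 \right)},-250 \right)} = - \frac{3 \left(\left(- \frac{19}{12}\right) \left(-250\right) \left(- \frac{19}{12} - 250\right)\right)}{2} = - \frac{3 \left(\left(- \frac{19}{12}\right) \left(-250\right) \left(- \frac{3019}{12}\right)\right)}{2} = \left(- \frac{3}{2}\right) \left(- \frac{7170125}{72}\right) = \frac{7170125}{48}$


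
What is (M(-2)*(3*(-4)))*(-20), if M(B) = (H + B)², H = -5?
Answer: 11760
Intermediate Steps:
M(B) = (-5 + B)²
(M(-2)*(3*(-4)))*(-20) = ((-5 - 2)²*(3*(-4)))*(-20) = ((-7)²*(-12))*(-20) = (49*(-12))*(-20) = -588*(-20) = 11760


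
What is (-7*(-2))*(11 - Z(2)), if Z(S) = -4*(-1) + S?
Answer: 70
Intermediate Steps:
Z(S) = 4 + S
(-7*(-2))*(11 - Z(2)) = (-7*(-2))*(11 - (4 + 2)) = 14*(11 - 1*6) = 14*(11 - 6) = 14*5 = 70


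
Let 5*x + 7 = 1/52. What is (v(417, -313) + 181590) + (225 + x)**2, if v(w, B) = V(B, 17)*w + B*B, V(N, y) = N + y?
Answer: 13934095969/67600 ≈ 2.0613e+5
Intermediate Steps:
x = -363/260 (x = -7/5 + (1/5)/52 = -7/5 + (1/5)*(1/52) = -7/5 + 1/260 = -363/260 ≈ -1.3962)
v(w, B) = B**2 + w*(17 + B) (v(w, B) = (B + 17)*w + B*B = (17 + B)*w + B**2 = w*(17 + B) + B**2 = B**2 + w*(17 + B))
(v(417, -313) + 181590) + (225 + x)**2 = (((-313)**2 + 417*(17 - 313)) + 181590) + (225 - 363/260)**2 = ((97969 + 417*(-296)) + 181590) + (58137/260)**2 = ((97969 - 123432) + 181590) + 3379910769/67600 = (-25463 + 181590) + 3379910769/67600 = 156127 + 3379910769/67600 = 13934095969/67600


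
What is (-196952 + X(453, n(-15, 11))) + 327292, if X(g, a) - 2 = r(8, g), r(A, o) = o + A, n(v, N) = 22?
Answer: 130803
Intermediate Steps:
r(A, o) = A + o
X(g, a) = 10 + g (X(g, a) = 2 + (8 + g) = 10 + g)
(-196952 + X(453, n(-15, 11))) + 327292 = (-196952 + (10 + 453)) + 327292 = (-196952 + 463) + 327292 = -196489 + 327292 = 130803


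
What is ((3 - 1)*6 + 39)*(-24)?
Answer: -1224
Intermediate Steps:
((3 - 1)*6 + 39)*(-24) = (2*6 + 39)*(-24) = (12 + 39)*(-24) = 51*(-24) = -1224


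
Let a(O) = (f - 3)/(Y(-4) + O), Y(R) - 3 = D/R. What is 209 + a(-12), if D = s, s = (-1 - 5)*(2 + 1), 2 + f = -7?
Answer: 635/3 ≈ 211.67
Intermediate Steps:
f = -9 (f = -2 - 7 = -9)
s = -18 (s = -6*3 = -18)
D = -18
Y(R) = 3 - 18/R
a(O) = -12/(15/2 + O) (a(O) = (-9 - 3)/((3 - 18/(-4)) + O) = -12/((3 - 18*(-1/4)) + O) = -12/((3 + 9/2) + O) = -12/(15/2 + O))
209 + a(-12) = 209 - 24/(15 + 2*(-12)) = 209 - 24/(15 - 24) = 209 - 24/(-9) = 209 - 24*(-1/9) = 209 + 8/3 = 635/3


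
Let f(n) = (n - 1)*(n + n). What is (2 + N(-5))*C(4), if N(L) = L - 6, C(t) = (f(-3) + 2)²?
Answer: -6084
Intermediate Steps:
f(n) = 2*n*(-1 + n) (f(n) = (-1 + n)*(2*n) = 2*n*(-1 + n))
C(t) = 676 (C(t) = (2*(-3)*(-1 - 3) + 2)² = (2*(-3)*(-4) + 2)² = (24 + 2)² = 26² = 676)
N(L) = -6 + L
(2 + N(-5))*C(4) = (2 + (-6 - 5))*676 = (2 - 11)*676 = -9*676 = -6084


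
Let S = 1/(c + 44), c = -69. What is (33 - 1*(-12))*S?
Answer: -9/5 ≈ -1.8000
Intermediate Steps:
S = -1/25 (S = 1/(-69 + 44) = 1/(-25) = -1/25 ≈ -0.040000)
(33 - 1*(-12))*S = (33 - 1*(-12))*(-1/25) = (33 + 12)*(-1/25) = 45*(-1/25) = -9/5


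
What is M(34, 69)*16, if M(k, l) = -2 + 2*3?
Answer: 64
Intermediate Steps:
M(k, l) = 4 (M(k, l) = -2 + 6 = 4)
M(34, 69)*16 = 4*16 = 64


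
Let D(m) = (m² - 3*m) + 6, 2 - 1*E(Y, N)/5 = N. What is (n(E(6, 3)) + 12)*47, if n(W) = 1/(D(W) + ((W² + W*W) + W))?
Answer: 51371/91 ≈ 564.52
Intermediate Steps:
E(Y, N) = 10 - 5*N
D(m) = 6 + m² - 3*m
n(W) = 1/(6 - 2*W + 3*W²) (n(W) = 1/((6 + W² - 3*W) + ((W² + W*W) + W)) = 1/((6 + W² - 3*W) + ((W² + W²) + W)) = 1/((6 + W² - 3*W) + (2*W² + W)) = 1/((6 + W² - 3*W) + (W + 2*W²)) = 1/(6 - 2*W + 3*W²))
(n(E(6, 3)) + 12)*47 = (1/(6 - 2*(10 - 5*3) + 3*(10 - 5*3)²) + 12)*47 = (1/(6 - 2*(10 - 15) + 3*(10 - 15)²) + 12)*47 = (1/(6 - 2*(-5) + 3*(-5)²) + 12)*47 = (1/(6 + 10 + 3*25) + 12)*47 = (1/(6 + 10 + 75) + 12)*47 = (1/91 + 12)*47 = (1093/91)*47 = 51371/91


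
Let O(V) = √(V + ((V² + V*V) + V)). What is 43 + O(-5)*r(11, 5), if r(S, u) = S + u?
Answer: 43 + 32*√10 ≈ 144.19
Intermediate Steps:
O(V) = √(2*V + 2*V²) (O(V) = √(V + ((V² + V²) + V)) = √(V + (2*V² + V)) = √(V + (V + 2*V²)) = √(2*V + 2*V²))
43 + O(-5)*r(11, 5) = 43 + (√2*√(-5*(1 - 5)))*(11 + 5) = 43 + (√2*√(-5*(-4)))*16 = 43 + (√2*√20)*16 = 43 + (√2*(2*√5))*16 = 43 + (2*√10)*16 = 43 + 32*√10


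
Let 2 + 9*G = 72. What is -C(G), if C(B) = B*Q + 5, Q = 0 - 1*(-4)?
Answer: -325/9 ≈ -36.111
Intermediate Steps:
G = 70/9 (G = -2/9 + (1/9)*72 = -2/9 + 8 = 70/9 ≈ 7.7778)
Q = 4 (Q = 0 + 4 = 4)
C(B) = 5 + 4*B (C(B) = B*4 + 5 = 4*B + 5 = 5 + 4*B)
-C(G) = -(5 + 4*(70/9)) = -(5 + 280/9) = -1*325/9 = -325/9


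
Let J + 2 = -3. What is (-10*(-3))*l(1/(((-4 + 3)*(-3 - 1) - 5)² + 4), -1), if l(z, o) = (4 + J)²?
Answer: 30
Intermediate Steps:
J = -5 (J = -2 - 3 = -5)
l(z, o) = 1 (l(z, o) = (4 - 5)² = (-1)² = 1)
(-10*(-3))*l(1/(((-4 + 3)*(-3 - 1) - 5)² + 4), -1) = -10*(-3)*1 = 30*1 = 30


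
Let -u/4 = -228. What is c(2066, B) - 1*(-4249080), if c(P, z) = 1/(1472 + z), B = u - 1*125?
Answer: 9598671721/2259 ≈ 4.2491e+6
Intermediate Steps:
u = 912 (u = -4*(-228) = 912)
B = 787 (B = 912 - 1*125 = 912 - 125 = 787)
c(2066, B) - 1*(-4249080) = 1/(1472 + 787) - 1*(-4249080) = 1/2259 + 4249080 = 9598671721/2259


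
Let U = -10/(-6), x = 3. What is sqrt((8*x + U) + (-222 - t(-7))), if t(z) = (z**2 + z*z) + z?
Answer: I*sqrt(2586)/3 ≈ 16.951*I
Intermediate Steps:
U = 5/3 (U = -10*(-1/6) = 5/3 ≈ 1.6667)
t(z) = z + 2*z**2 (t(z) = (z**2 + z**2) + z = 2*z**2 + z = z + 2*z**2)
sqrt((8*x + U) + (-222 - t(-7))) = sqrt((8*3 + 5/3) + (-222 - (-7)*(1 + 2*(-7)))) = sqrt((24 + 5/3) + (-222 - (-7)*(1 - 14))) = sqrt(77/3 + (-222 - (-7)*(-13))) = sqrt(77/3 + (-222 - 1*91)) = sqrt(77/3 + (-222 - 91)) = sqrt(77/3 - 313) = sqrt(-862/3) = I*sqrt(2586)/3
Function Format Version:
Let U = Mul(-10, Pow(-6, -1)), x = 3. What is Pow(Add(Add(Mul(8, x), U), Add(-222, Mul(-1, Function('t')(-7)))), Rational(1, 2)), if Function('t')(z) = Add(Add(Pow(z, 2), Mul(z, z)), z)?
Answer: Mul(Rational(1, 3), I, Pow(2586, Rational(1, 2))) ≈ Mul(16.951, I)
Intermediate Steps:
U = Rational(5, 3) (U = Mul(-10, Rational(-1, 6)) = Rational(5, 3) ≈ 1.6667)
Function('t')(z) = Add(z, Mul(2, Pow(z, 2))) (Function('t')(z) = Add(Add(Pow(z, 2), Pow(z, 2)), z) = Add(Mul(2, Pow(z, 2)), z) = Add(z, Mul(2, Pow(z, 2))))
Pow(Add(Add(Mul(8, x), U), Add(-222, Mul(-1, Function('t')(-7)))), Rational(1, 2)) = Pow(Add(Add(Mul(8, 3), Rational(5, 3)), Add(-222, Mul(-1, Mul(-7, Add(1, Mul(2, -7)))))), Rational(1, 2)) = Pow(Add(Add(24, Rational(5, 3)), Add(-222, Mul(-1, Mul(-7, Add(1, -14))))), Rational(1, 2)) = Pow(Add(Rational(77, 3), Add(-222, Mul(-1, Mul(-7, -13)))), Rational(1, 2)) = Pow(Add(Rational(77, 3), Add(-222, Mul(-1, 91))), Rational(1, 2)) = Pow(Add(Rational(77, 3), Add(-222, -91)), Rational(1, 2)) = Pow(Add(Rational(77, 3), -313), Rational(1, 2)) = Pow(Rational(-862, 3), Rational(1, 2)) = Mul(Rational(1, 3), I, Pow(2586, Rational(1, 2)))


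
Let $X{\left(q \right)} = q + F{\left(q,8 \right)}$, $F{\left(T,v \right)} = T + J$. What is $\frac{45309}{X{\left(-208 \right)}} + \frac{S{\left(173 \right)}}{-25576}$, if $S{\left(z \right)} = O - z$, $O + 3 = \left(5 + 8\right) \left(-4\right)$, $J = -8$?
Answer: $- \frac{144840789}{1355528} \approx -106.85$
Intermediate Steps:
$F{\left(T,v \right)} = -8 + T$ ($F{\left(T,v \right)} = T - 8 = -8 + T$)
$O = -55$ ($O = -3 + \left(5 + 8\right) \left(-4\right) = -3 + 13 \left(-4\right) = -3 - 52 = -55$)
$S{\left(z \right)} = -55 - z$
$X{\left(q \right)} = -8 + 2 q$ ($X{\left(q \right)} = q + \left(-8 + q\right) = -8 + 2 q$)
$\frac{45309}{X{\left(-208 \right)}} + \frac{S{\left(173 \right)}}{-25576} = \frac{45309}{-8 + 2 \left(-208\right)} + \frac{-55 - 173}{-25576} = \frac{45309}{-8 - 416} + \left(-55 - 173\right) \left(- \frac{1}{25576}\right) = \frac{45309}{-424} - - \frac{57}{6394} = 45309 \left(- \frac{1}{424}\right) + \frac{57}{6394} = - \frac{45309}{424} + \frac{57}{6394} = - \frac{144840789}{1355528}$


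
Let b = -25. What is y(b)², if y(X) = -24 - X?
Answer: 1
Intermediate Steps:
y(b)² = (-24 - 1*(-25))² = (-24 + 25)² = 1² = 1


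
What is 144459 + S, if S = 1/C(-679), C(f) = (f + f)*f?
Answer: 133203043639/922082 ≈ 1.4446e+5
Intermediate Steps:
C(f) = 2*f² (C(f) = (2*f)*f = 2*f²)
S = 1/922082 (S = 1/(2*(-679)²) = 1/(2*461041) = 1/922082 ≈ 1.0845e-6)
144459 + S = 144459 + 1/922082 = 133203043639/922082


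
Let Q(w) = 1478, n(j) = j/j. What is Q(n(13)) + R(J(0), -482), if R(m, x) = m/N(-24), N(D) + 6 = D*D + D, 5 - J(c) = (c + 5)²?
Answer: 403484/273 ≈ 1478.0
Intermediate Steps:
n(j) = 1
J(c) = 5 - (5 + c)² (J(c) = 5 - (c + 5)² = 5 - (5 + c)²)
N(D) = -6 + D + D² (N(D) = -6 + (D*D + D) = -6 + (D² + D) = -6 + (D + D²) = -6 + D + D²)
R(m, x) = m/546 (R(m, x) = m/(-6 - 24 + (-24)²) = m/(-6 - 24 + 576) = m/546)
Q(n(13)) + R(J(0), -482) = 1478 + (5 - (5 + 0)²)/546 = 1478 + (5 - 1*5²)/546 = 1478 + (5 - 1*25)/546 = 1478 + (5 - 25)/546 = 1478 + (1/546)*(-20) = 1478 - 10/273 = 403484/273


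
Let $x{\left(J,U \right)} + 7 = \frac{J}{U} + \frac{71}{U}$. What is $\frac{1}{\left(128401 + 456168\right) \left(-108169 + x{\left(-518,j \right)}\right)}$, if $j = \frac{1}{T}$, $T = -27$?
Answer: $- \frac{1}{56181172883} \approx -1.78 \cdot 10^{-11}$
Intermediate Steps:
$j = - \frac{1}{27}$ ($j = \frac{1}{-27} = - \frac{1}{27} \approx -0.037037$)
$x{\left(J,U \right)} = -7 + \frac{71}{U} + \frac{J}{U}$ ($x{\left(J,U \right)} = -7 + \left(\frac{J}{U} + \frac{71}{U}\right) = -7 + \left(\frac{71}{U} + \frac{J}{U}\right) = -7 + \frac{71}{U} + \frac{J}{U}$)
$\frac{1}{\left(128401 + 456168\right) \left(-108169 + x{\left(-518,j \right)}\right)} = \frac{1}{\left(128401 + 456168\right) \left(-108169 + \frac{71 - 518 - - \frac{7}{27}}{- \frac{1}{27}}\right)} = \frac{1}{584569 \left(-108169 - 27 \left(71 - 518 + \frac{7}{27}\right)\right)} = \frac{1}{584569 \left(-108169 - -12062\right)} = \frac{1}{584569 \left(-108169 + 12062\right)} = \frac{1}{584569 \left(-96107\right)} = \frac{1}{-56181172883} = - \frac{1}{56181172883}$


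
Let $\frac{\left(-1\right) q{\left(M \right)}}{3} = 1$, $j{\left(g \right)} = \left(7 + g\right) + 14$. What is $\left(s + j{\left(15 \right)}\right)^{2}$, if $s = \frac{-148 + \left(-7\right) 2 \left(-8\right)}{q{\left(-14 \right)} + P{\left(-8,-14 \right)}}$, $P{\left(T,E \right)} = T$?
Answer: $\frac{186624}{121} \approx 1542.3$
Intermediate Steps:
$j{\left(g \right)} = 21 + g$
$q{\left(M \right)} = -3$ ($q{\left(M \right)} = \left(-3\right) 1 = -3$)
$s = \frac{36}{11}$ ($s = \frac{-148 + \left(-7\right) 2 \left(-8\right)}{-3 - 8} = \frac{-148 - -112}{-11} = \left(-148 + 112\right) \left(- \frac{1}{11}\right) = \left(-36\right) \left(- \frac{1}{11}\right) = \frac{36}{11} \approx 3.2727$)
$\left(s + j{\left(15 \right)}\right)^{2} = \left(\frac{36}{11} + \left(21 + 15\right)\right)^{2} = \left(\frac{36}{11} + 36\right)^{2} = \left(\frac{432}{11}\right)^{2} = \frac{186624}{121}$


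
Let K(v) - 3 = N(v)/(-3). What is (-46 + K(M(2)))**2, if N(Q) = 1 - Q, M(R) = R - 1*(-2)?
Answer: 1764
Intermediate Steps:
M(R) = 2 + R (M(R) = R + 2 = 2 + R)
K(v) = 8/3 + v/3 (K(v) = 3 + (1 - v)/(-3) = 3 + (1 - v)*(-1/3) = 3 + (-1/3 + v/3) = 8/3 + v/3)
(-46 + K(M(2)))**2 = (-46 + (8/3 + (2 + 2)/3))**2 = (-46 + (8/3 + (1/3)*4))**2 = (-46 + (8/3 + 4/3))**2 = (-46 + 4)**2 = (-42)**2 = 1764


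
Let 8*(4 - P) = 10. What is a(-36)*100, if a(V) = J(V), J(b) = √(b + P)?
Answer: 50*I*√133 ≈ 576.63*I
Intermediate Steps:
P = 11/4 (P = 4 - ⅛*10 = 4 - 5/4 = 11/4 ≈ 2.7500)
J(b) = √(11/4 + b) (J(b) = √(b + 11/4) = √(11/4 + b))
a(V) = √(11 + 4*V)/2
a(-36)*100 = (√(11 + 4*(-36))/2)*100 = (√(11 - 144)/2)*100 = (√(-133)/2)*100 = ((I*√133)/2)*100 = (I*√133/2)*100 = 50*I*√133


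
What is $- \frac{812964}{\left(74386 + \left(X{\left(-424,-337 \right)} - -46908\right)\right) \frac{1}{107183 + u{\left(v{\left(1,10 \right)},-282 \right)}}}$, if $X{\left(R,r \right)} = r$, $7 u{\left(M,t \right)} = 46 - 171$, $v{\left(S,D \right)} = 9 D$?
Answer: $- \frac{203283274128}{282233} \approx -7.2027 \cdot 10^{5}$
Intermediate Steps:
$u{\left(M,t \right)} = - \frac{125}{7}$ ($u{\left(M,t \right)} = \frac{46 - 171}{7} = \frac{1}{7} \left(-125\right) = - \frac{125}{7}$)
$- \frac{812964}{\left(74386 + \left(X{\left(-424,-337 \right)} - -46908\right)\right) \frac{1}{107183 + u{\left(v{\left(1,10 \right)},-282 \right)}}} = - \frac{812964}{\left(74386 - -46571\right) \frac{1}{107183 - \frac{125}{7}}} = - \frac{812964}{\left(74386 + \left(-337 + 46908\right)\right) \frac{1}{\frac{750156}{7}}} = - \frac{812964}{\left(74386 + 46571\right) \frac{7}{750156}} = - \frac{812964}{120957 \cdot \frac{7}{750156}} = - \frac{812964}{\frac{282233}{250052}} = \left(-812964\right) \frac{250052}{282233} = - \frac{203283274128}{282233}$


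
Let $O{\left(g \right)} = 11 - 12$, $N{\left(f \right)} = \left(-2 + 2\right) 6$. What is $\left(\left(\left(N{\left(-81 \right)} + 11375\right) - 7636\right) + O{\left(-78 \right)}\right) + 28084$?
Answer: $31822$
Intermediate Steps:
$N{\left(f \right)} = 0$ ($N{\left(f \right)} = 0 \cdot 6 = 0$)
$O{\left(g \right)} = -1$ ($O{\left(g \right)} = 11 - 12 = -1$)
$\left(\left(\left(N{\left(-81 \right)} + 11375\right) - 7636\right) + O{\left(-78 \right)}\right) + 28084 = \left(\left(\left(0 + 11375\right) - 7636\right) - 1\right) + 28084 = \left(\left(11375 - 7636\right) - 1\right) + 28084 = \left(3739 - 1\right) + 28084 = 3738 + 28084 = 31822$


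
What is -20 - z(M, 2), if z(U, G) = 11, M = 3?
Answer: -31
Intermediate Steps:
-20 - z(M, 2) = -20 - 1*11 = -20 - 11 = -31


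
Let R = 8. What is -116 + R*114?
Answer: 796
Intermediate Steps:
-116 + R*114 = -116 + 8*114 = -116 + 912 = 796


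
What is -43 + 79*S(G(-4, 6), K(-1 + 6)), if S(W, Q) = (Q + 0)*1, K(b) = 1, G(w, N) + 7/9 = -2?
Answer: 36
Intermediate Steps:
G(w, N) = -25/9 (G(w, N) = -7/9 - 2 = -25/9)
S(W, Q) = Q (S(W, Q) = Q*1 = Q)
-43 + 79*S(G(-4, 6), K(-1 + 6)) = -43 + 79*1 = -43 + 79 = 36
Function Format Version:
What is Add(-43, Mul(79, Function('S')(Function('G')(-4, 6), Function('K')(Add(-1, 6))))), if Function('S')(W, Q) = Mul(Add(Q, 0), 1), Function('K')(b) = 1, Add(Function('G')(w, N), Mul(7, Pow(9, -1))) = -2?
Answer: 36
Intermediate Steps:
Function('G')(w, N) = Rational(-25, 9) (Function('G')(w, N) = Add(Rational(-7, 9), -2) = Rational(-25, 9))
Function('S')(W, Q) = Q (Function('S')(W, Q) = Mul(Q, 1) = Q)
Add(-43, Mul(79, Function('S')(Function('G')(-4, 6), Function('K')(Add(-1, 6))))) = Add(-43, Mul(79, 1)) = Add(-43, 79) = 36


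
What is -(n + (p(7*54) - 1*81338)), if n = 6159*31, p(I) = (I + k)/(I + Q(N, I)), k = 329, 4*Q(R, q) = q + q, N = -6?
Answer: -8876972/81 ≈ -1.0959e+5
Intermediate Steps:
Q(R, q) = q/2 (Q(R, q) = (q + q)/4 = (2*q)/4 = q/2)
p(I) = 2*(329 + I)/(3*I) (p(I) = (I + 329)/(I + I/2) = (329 + I)/((3*I/2)) = (329 + I)*(2/(3*I)) = 2*(329 + I)/(3*I))
n = 190929
-(n + (p(7*54) - 1*81338)) = -(190929 + (2*(329 + 7*54)/(3*((7*54))) - 1*81338)) = -(190929 + ((⅔)*(329 + 378)/378 - 81338)) = -(190929 + ((⅔)*(1/378)*707 - 81338)) = -(190929 + (101/81 - 81338)) = -(190929 - 6588277/81) = -1*8876972/81 = -8876972/81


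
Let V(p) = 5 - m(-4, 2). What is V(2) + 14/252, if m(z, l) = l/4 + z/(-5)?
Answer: 169/45 ≈ 3.7556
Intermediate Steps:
m(z, l) = -z/5 + l/4 (m(z, l) = l*(¼) + z*(-⅕) = l/4 - z/5 = -z/5 + l/4)
V(p) = 37/10 (V(p) = 5 - (-⅕*(-4) + (¼)*2) = 5 - (⅘ + ½) = 5 - 1*13/10 = 5 - 13/10 = 37/10)
V(2) + 14/252 = 37/10 + 14/252 = 37/10 + (1/252)*14 = 37/10 + 1/18 = 169/45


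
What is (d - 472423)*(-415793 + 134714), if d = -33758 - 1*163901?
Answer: 188345978478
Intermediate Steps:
d = -197659 (d = -33758 - 163901 = -197659)
(d - 472423)*(-415793 + 134714) = (-197659 - 472423)*(-415793 + 134714) = -670082*(-281079) = 188345978478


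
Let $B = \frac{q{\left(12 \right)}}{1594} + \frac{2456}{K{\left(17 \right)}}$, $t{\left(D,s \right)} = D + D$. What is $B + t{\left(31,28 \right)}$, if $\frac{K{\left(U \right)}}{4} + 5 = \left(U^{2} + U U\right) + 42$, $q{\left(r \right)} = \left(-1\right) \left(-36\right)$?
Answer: $\frac{30890038}{490155} \approx 63.021$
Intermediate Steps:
$q{\left(r \right)} = 36$
$t{\left(D,s \right)} = 2 D$
$K{\left(U \right)} = 148 + 8 U^{2}$ ($K{\left(U \right)} = -20 + 4 \left(\left(U^{2} + U U\right) + 42\right) = -20 + 4 \left(\left(U^{2} + U^{2}\right) + 42\right) = -20 + 4 \left(2 U^{2} + 42\right) = -20 + 4 \left(42 + 2 U^{2}\right) = -20 + \left(168 + 8 U^{2}\right) = 148 + 8 U^{2}$)
$B = \frac{500428}{490155}$ ($B = \frac{36}{1594} + \frac{2456}{148 + 8 \cdot 17^{2}} = 36 \cdot \frac{1}{1594} + \frac{2456}{148 + 8 \cdot 289} = \frac{18}{797} + \frac{2456}{148 + 2312} = \frac{18}{797} + \frac{2456}{2460} = \frac{18}{797} + 2456 \cdot \frac{1}{2460} = \frac{18}{797} + \frac{614}{615} = \frac{500428}{490155} \approx 1.021$)
$B + t{\left(31,28 \right)} = \frac{500428}{490155} + 2 \cdot 31 = \frac{500428}{490155} + 62 = \frac{30890038}{490155}$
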